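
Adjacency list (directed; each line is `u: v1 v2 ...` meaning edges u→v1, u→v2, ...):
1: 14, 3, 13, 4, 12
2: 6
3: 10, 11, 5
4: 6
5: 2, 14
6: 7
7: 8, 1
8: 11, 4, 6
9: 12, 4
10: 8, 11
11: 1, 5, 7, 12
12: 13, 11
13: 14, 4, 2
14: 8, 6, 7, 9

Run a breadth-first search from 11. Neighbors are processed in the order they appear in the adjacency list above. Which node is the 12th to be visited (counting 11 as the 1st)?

Visit 11; enqueue 1, 5, 7, 12 → queue [1, 5, 7, 12]
Visit 1; enqueue 14, 3, 13, 4 → queue [5, 7, 12, 14, 3, 13, 4]
Visit 5; enqueue 2 → queue [7, 12, 14, 3, 13, 4, 2]
Visit 7; enqueue 8 → queue [12, 14, 3, 13, 4, 2, 8]
Visit 12 → queue [14, 3, 13, 4, 2, 8]
Visit 14; enqueue 6, 9 → queue [3, 13, 4, 2, 8, 6, 9]
Visit 3; enqueue 10 → queue [13, 4, 2, 8, 6, 9, 10]
Visit 13 → queue [4, 2, 8, 6, 9, 10]
Visit 4 → queue [2, 8, 6, 9, 10]
Visit 2 → queue [8, 6, 9, 10]
Visit 8 → queue [6, 9, 10]
Visit 6 → queue [9, 10]
Visit 9 → queue [10]
Visit 10 → queue []

Visit order: 11, 1, 5, 7, 12, 14, 3, 13, 4, 2, 8, 6, 9, 10

6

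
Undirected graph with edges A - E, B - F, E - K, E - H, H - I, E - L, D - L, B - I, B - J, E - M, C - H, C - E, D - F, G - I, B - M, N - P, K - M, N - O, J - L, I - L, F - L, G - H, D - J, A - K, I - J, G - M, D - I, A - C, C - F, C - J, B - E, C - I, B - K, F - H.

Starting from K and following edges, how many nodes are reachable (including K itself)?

BFS from K visits: K, A, B, E, M, C, F, I, J, H, L, G, D
Reachable nodes: 13 of 16 total.

13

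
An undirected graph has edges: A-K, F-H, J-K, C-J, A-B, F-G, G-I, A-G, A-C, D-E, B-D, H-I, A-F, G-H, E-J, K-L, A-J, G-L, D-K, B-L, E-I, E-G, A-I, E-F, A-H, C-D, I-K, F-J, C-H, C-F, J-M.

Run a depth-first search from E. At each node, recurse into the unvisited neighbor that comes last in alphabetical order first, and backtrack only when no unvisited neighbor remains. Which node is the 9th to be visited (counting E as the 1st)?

Visit E
E → J
J → M
J → K
K → L
L → G
G → I
I → H
H → F
F → C
C → D
D → B
B → A

Visit order: E, J, M, K, L, G, I, H, F, C, D, B, A

F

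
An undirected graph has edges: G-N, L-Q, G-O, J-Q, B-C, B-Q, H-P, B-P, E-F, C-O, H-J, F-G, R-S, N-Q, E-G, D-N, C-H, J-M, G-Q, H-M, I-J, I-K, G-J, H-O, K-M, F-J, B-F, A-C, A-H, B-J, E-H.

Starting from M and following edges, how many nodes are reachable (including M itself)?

17

BFS from M visits: M, H, J, K, A, C, E, O, P, B, F, G, I, Q, N, L, D
Reachable nodes: 17 of 19 total.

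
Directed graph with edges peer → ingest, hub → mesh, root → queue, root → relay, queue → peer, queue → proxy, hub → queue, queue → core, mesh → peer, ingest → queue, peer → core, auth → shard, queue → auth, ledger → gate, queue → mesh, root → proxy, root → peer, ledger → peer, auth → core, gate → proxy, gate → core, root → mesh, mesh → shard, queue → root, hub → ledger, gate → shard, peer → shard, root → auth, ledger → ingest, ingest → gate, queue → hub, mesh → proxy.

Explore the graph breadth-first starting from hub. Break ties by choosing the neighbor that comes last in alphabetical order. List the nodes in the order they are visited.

hub, queue, mesh, ledger, root, proxy, peer, core, auth, shard, ingest, gate, relay

Visit hub; enqueue queue, mesh, ledger → queue [queue, mesh, ledger]
Visit queue; enqueue root, proxy, peer, core, auth → queue [mesh, ledger, root, proxy, peer, core, auth]
Visit mesh; enqueue shard → queue [ledger, root, proxy, peer, core, auth, shard]
Visit ledger; enqueue ingest, gate → queue [root, proxy, peer, core, auth, shard, ingest, gate]
Visit root; enqueue relay → queue [proxy, peer, core, auth, shard, ingest, gate, relay]
Visit proxy → queue [peer, core, auth, shard, ingest, gate, relay]
Visit peer → queue [core, auth, shard, ingest, gate, relay]
Visit core → queue [auth, shard, ingest, gate, relay]
Visit auth → queue [shard, ingest, gate, relay]
Visit shard → queue [ingest, gate, relay]
Visit ingest → queue [gate, relay]
Visit gate → queue [relay]
Visit relay → queue []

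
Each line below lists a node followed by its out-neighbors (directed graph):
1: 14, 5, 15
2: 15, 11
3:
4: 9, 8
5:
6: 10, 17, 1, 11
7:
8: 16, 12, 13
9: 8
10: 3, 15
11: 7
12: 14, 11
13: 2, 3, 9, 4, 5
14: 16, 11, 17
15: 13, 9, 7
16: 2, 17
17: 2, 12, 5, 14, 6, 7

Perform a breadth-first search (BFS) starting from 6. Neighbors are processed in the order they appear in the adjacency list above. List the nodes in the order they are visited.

Visit 6; enqueue 10, 17, 1, 11 → queue [10, 17, 1, 11]
Visit 10; enqueue 3, 15 → queue [17, 1, 11, 3, 15]
Visit 17; enqueue 2, 12, 5, 14, 7 → queue [1, 11, 3, 15, 2, 12, 5, 14, 7]
Visit 1 → queue [11, 3, 15, 2, 12, 5, 14, 7]
Visit 11 → queue [3, 15, 2, 12, 5, 14, 7]
Visit 3 → queue [15, 2, 12, 5, 14, 7]
Visit 15; enqueue 13, 9 → queue [2, 12, 5, 14, 7, 13, 9]
Visit 2 → queue [12, 5, 14, 7, 13, 9]
Visit 12 → queue [5, 14, 7, 13, 9]
Visit 5 → queue [14, 7, 13, 9]
Visit 14; enqueue 16 → queue [7, 13, 9, 16]
Visit 7 → queue [13, 9, 16]
Visit 13; enqueue 4 → queue [9, 16, 4]
Visit 9; enqueue 8 → queue [16, 4, 8]
Visit 16 → queue [4, 8]
Visit 4 → queue [8]
Visit 8 → queue []

6 -> 10 -> 17 -> 1 -> 11 -> 3 -> 15 -> 2 -> 12 -> 5 -> 14 -> 7 -> 13 -> 9 -> 16 -> 4 -> 8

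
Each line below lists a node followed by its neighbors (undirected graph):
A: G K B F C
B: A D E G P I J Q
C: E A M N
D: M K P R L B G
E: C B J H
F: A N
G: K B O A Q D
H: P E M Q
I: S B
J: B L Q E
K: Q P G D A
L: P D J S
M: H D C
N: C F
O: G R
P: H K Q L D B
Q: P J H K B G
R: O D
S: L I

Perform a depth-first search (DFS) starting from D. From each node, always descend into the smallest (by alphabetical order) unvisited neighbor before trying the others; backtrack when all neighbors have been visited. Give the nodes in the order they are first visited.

Visit D
D → B
B → A
A → C
C → E
E → H
H → M
H → P
P → K
K → G
G → O
O → R
G → Q
Q → J
J → L
L → S
S → I
C → N
N → F

D, B, A, C, E, H, M, P, K, G, O, R, Q, J, L, S, I, N, F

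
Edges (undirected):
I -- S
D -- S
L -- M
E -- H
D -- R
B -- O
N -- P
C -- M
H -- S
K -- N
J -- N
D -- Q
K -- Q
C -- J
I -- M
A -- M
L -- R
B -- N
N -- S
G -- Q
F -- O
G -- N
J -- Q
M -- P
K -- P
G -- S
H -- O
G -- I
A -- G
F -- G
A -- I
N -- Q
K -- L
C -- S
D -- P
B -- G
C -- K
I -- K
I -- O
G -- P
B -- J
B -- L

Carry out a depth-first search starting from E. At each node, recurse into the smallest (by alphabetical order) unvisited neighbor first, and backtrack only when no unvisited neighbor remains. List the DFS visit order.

E → H → O → B → G → A → I → K → C → J → N → P → D → Q → R → L → M → S → F

Visit E
E → H
H → O
O → B
B → G
G → A
A → I
I → K
K → C
C → J
J → N
N → P
P → D
D → Q
D → R
R → L
L → M
D → S
G → F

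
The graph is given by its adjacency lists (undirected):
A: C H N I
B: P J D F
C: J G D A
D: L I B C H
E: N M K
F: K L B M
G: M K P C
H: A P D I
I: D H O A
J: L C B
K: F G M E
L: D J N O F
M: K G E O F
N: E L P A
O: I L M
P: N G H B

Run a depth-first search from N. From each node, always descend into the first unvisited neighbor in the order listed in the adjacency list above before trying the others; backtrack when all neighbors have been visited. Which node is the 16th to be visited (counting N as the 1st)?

Visit N
N → E
E → M
M → K
K → F
F → L
L → D
D → I
I → H
H → A
A → C
C → J
J → B
B → P
P → G
I → O

Visit order: N, E, M, K, F, L, D, I, H, A, C, J, B, P, G, O

O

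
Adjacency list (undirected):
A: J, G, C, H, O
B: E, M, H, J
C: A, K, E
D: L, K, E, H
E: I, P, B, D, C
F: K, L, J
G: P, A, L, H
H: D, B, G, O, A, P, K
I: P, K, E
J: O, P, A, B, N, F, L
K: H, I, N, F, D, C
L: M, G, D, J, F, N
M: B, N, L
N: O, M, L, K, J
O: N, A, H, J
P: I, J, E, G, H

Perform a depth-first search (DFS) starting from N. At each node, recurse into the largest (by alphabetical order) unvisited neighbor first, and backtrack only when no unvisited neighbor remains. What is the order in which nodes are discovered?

N -> O -> J -> P -> I -> K -> H -> G -> L -> M -> B -> E -> D -> C -> A -> F

Visit N
N → O
O → J
J → P
P → I
I → K
K → H
H → G
G → L
L → M
M → B
B → E
E → D
E → C
C → A
L → F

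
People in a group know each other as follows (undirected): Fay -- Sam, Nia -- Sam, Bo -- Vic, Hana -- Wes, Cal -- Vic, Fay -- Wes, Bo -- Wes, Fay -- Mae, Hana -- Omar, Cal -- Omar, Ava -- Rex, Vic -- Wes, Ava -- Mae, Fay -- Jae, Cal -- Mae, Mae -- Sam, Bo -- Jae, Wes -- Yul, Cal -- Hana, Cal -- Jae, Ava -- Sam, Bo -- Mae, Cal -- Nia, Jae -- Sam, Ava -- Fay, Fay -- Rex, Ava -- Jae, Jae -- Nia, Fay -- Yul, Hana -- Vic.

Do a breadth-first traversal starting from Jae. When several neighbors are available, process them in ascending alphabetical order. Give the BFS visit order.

Jae, Ava, Bo, Cal, Fay, Nia, Sam, Mae, Rex, Vic, Wes, Hana, Omar, Yul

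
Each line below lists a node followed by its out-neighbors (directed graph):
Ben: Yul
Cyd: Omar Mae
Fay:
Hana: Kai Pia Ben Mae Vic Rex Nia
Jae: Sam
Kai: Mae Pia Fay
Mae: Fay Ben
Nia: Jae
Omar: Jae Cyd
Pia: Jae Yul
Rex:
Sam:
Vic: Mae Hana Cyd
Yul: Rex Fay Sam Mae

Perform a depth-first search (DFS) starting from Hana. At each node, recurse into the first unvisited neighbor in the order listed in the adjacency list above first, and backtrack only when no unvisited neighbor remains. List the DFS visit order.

Hana, Kai, Mae, Fay, Ben, Yul, Rex, Sam, Pia, Jae, Vic, Cyd, Omar, Nia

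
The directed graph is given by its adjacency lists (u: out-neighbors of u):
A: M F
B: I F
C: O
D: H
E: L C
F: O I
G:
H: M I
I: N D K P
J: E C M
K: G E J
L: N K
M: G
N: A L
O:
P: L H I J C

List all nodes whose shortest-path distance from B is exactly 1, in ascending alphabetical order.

Level 0: B
Level 1: F, I
Level 2: D, K, N, O, P
Level 3: A, C, E, G, H, J, L
Level 4: M

F, I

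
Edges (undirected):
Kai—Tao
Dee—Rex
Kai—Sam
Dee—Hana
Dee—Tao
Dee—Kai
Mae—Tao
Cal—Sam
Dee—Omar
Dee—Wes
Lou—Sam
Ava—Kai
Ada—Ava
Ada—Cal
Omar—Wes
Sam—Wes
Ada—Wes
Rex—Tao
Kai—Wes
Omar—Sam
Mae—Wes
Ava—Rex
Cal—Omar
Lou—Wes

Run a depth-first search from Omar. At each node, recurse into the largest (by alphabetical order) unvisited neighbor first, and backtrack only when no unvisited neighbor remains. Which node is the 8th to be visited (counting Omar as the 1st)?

Dee

Visit Omar
Omar → Wes
Wes → Sam
Sam → Lou
Sam → Kai
Kai → Tao
Tao → Rex
Rex → Dee
Dee → Hana
Rex → Ava
Ava → Ada
Ada → Cal
Tao → Mae

Visit order: Omar, Wes, Sam, Lou, Kai, Tao, Rex, Dee, Hana, Ava, Ada, Cal, Mae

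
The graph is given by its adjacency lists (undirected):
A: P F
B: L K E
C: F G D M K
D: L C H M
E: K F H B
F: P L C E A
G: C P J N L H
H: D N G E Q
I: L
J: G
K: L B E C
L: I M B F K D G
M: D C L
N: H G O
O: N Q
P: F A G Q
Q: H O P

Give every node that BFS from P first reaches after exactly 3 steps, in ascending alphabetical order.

B, D, I, K, M

Level 0: P
Level 1: A, F, G, Q
Level 2: C, E, H, J, L, N, O
Level 3: B, D, I, K, M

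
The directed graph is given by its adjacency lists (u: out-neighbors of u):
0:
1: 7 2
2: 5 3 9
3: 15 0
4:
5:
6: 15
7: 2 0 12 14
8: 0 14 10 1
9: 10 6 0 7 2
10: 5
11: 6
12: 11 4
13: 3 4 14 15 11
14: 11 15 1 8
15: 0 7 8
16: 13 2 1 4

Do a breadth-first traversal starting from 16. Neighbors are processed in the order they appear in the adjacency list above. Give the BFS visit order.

16, 13, 2, 1, 4, 3, 14, 15, 11, 5, 9, 7, 0, 8, 6, 10, 12

Visit 16; enqueue 13, 2, 1, 4 → queue [13, 2, 1, 4]
Visit 13; enqueue 3, 14, 15, 11 → queue [2, 1, 4, 3, 14, 15, 11]
Visit 2; enqueue 5, 9 → queue [1, 4, 3, 14, 15, 11, 5, 9]
Visit 1; enqueue 7 → queue [4, 3, 14, 15, 11, 5, 9, 7]
Visit 4 → queue [3, 14, 15, 11, 5, 9, 7]
Visit 3; enqueue 0 → queue [14, 15, 11, 5, 9, 7, 0]
Visit 14; enqueue 8 → queue [15, 11, 5, 9, 7, 0, 8]
Visit 15 → queue [11, 5, 9, 7, 0, 8]
Visit 11; enqueue 6 → queue [5, 9, 7, 0, 8, 6]
Visit 5 → queue [9, 7, 0, 8, 6]
Visit 9; enqueue 10 → queue [7, 0, 8, 6, 10]
Visit 7; enqueue 12 → queue [0, 8, 6, 10, 12]
Visit 0 → queue [8, 6, 10, 12]
Visit 8 → queue [6, 10, 12]
Visit 6 → queue [10, 12]
Visit 10 → queue [12]
Visit 12 → queue []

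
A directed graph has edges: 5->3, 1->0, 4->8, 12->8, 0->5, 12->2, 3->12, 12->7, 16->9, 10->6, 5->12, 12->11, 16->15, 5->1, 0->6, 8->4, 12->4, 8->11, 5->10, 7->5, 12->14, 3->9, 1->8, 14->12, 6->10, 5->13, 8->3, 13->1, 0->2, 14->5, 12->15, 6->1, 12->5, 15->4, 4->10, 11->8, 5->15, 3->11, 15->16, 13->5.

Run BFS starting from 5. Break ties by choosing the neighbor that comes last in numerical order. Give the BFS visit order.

5 15 13 12 10 3 1 16 4 14 11 8 7 2 6 9 0

Visit 5; enqueue 15, 13, 12, 10, 3, 1 → queue [15, 13, 12, 10, 3, 1]
Visit 15; enqueue 16, 4 → queue [13, 12, 10, 3, 1, 16, 4]
Visit 13 → queue [12, 10, 3, 1, 16, 4]
Visit 12; enqueue 14, 11, 8, 7, 2 → queue [10, 3, 1, 16, 4, 14, 11, 8, 7, 2]
Visit 10; enqueue 6 → queue [3, 1, 16, 4, 14, 11, 8, 7, 2, 6]
Visit 3; enqueue 9 → queue [1, 16, 4, 14, 11, 8, 7, 2, 6, 9]
Visit 1; enqueue 0 → queue [16, 4, 14, 11, 8, 7, 2, 6, 9, 0]
Visit 16 → queue [4, 14, 11, 8, 7, 2, 6, 9, 0]
Visit 4 → queue [14, 11, 8, 7, 2, 6, 9, 0]
Visit 14 → queue [11, 8, 7, 2, 6, 9, 0]
Visit 11 → queue [8, 7, 2, 6, 9, 0]
Visit 8 → queue [7, 2, 6, 9, 0]
Visit 7 → queue [2, 6, 9, 0]
Visit 2 → queue [6, 9, 0]
Visit 6 → queue [9, 0]
Visit 9 → queue [0]
Visit 0 → queue []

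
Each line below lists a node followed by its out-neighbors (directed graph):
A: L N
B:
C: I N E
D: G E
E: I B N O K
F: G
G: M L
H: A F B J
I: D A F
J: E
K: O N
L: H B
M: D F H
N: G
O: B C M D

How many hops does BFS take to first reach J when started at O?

3

Level 0: O
Level 1: B, C, D, M
Level 2: E, F, G, H, I, N
Level 3: A, J, K, L
J first appears at level 3.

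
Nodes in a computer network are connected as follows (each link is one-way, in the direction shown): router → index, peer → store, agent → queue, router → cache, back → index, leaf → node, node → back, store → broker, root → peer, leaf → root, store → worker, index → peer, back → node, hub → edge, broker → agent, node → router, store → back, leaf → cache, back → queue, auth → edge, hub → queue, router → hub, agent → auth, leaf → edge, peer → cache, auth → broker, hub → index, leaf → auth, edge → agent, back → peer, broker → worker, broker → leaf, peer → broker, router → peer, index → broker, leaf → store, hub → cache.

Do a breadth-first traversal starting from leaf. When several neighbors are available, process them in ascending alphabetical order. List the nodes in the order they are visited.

leaf → auth → cache → edge → node → root → store → broker → agent → back → router → peer → worker → queue → index → hub

Visit leaf; enqueue auth, cache, edge, node, root, store → queue [auth, cache, edge, node, root, store]
Visit auth; enqueue broker → queue [cache, edge, node, root, store, broker]
Visit cache → queue [edge, node, root, store, broker]
Visit edge; enqueue agent → queue [node, root, store, broker, agent]
Visit node; enqueue back, router → queue [root, store, broker, agent, back, router]
Visit root; enqueue peer → queue [store, broker, agent, back, router, peer]
Visit store; enqueue worker → queue [broker, agent, back, router, peer, worker]
Visit broker → queue [agent, back, router, peer, worker]
Visit agent; enqueue queue → queue [back, router, peer, worker, queue]
Visit back; enqueue index → queue [router, peer, worker, queue, index]
Visit router; enqueue hub → queue [peer, worker, queue, index, hub]
Visit peer → queue [worker, queue, index, hub]
Visit worker → queue [queue, index, hub]
Visit queue → queue [index, hub]
Visit index → queue [hub]
Visit hub → queue []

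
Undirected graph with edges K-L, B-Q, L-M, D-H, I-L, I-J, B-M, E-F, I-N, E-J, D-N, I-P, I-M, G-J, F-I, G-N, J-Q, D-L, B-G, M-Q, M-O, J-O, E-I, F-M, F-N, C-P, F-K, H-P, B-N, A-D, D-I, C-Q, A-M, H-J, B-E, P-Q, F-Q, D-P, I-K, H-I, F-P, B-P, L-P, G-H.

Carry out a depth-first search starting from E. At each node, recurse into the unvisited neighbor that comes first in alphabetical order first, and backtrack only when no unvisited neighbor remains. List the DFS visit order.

Visit E
E → B
B → G
G → H
H → D
D → A
A → M
M → F
F → I
I → J
J → O
J → Q
Q → C
C → P
P → L
L → K
I → N

E → B → G → H → D → A → M → F → I → J → O → Q → C → P → L → K → N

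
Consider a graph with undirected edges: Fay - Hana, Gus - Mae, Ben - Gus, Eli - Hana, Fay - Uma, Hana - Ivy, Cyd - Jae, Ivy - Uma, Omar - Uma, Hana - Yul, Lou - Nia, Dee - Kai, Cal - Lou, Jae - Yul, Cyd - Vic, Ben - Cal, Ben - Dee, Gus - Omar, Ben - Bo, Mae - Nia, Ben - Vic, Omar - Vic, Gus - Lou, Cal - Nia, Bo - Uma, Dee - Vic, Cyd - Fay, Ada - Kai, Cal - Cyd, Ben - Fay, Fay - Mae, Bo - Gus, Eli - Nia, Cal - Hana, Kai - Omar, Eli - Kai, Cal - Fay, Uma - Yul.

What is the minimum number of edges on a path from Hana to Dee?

Level 0: Hana
Level 1: Cal, Eli, Fay, Ivy, Yul
Level 2: Ben, Cyd, Jae, Kai, Lou, Mae, Nia, Uma
Level 3: Ada, Bo, Dee, Gus, Omar, Vic
Dee first appears at level 3.

3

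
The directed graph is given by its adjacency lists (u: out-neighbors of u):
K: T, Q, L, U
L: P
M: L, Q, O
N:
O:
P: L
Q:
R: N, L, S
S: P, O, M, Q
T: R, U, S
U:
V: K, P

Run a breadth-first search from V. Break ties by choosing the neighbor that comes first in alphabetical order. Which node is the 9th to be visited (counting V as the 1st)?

Visit V; enqueue K, P → queue [K, P]
Visit K; enqueue L, Q, T, U → queue [P, L, Q, T, U]
Visit P → queue [L, Q, T, U]
Visit L → queue [Q, T, U]
Visit Q → queue [T, U]
Visit T; enqueue R, S → queue [U, R, S]
Visit U → queue [R, S]
Visit R; enqueue N → queue [S, N]
Visit S; enqueue M, O → queue [N, M, O]
Visit N → queue [M, O]
Visit M → queue [O]
Visit O → queue []

Visit order: V, K, P, L, Q, T, U, R, S, N, M, O

S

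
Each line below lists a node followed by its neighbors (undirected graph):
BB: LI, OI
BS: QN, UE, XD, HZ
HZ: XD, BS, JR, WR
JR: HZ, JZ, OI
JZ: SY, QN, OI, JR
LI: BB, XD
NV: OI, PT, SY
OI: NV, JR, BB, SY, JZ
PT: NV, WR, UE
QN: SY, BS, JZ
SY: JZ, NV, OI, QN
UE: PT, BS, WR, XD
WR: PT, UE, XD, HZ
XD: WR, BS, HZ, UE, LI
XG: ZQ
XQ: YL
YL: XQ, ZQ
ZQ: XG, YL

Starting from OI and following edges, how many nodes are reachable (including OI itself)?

14

BFS from OI visits: OI, BB, JR, JZ, NV, SY, LI, HZ, QN, PT, XD, BS, WR, UE
Reachable nodes: 14 of 18 total.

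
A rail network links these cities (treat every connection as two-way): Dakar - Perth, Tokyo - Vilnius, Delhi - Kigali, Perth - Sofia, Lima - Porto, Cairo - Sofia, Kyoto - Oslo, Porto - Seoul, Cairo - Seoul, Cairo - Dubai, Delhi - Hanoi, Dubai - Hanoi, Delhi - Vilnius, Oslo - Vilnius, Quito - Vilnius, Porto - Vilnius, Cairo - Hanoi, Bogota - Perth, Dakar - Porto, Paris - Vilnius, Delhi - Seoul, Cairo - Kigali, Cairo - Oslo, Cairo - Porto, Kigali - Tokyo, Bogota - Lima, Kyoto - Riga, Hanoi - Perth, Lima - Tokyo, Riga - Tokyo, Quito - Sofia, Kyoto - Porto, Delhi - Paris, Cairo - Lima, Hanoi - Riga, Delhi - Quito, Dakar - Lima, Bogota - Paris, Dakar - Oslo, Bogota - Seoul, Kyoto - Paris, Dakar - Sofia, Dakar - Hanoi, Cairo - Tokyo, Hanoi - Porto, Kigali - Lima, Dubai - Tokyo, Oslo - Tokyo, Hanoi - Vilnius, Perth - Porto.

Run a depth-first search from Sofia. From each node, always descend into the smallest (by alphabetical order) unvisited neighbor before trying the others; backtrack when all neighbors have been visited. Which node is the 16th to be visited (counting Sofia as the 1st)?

Seoul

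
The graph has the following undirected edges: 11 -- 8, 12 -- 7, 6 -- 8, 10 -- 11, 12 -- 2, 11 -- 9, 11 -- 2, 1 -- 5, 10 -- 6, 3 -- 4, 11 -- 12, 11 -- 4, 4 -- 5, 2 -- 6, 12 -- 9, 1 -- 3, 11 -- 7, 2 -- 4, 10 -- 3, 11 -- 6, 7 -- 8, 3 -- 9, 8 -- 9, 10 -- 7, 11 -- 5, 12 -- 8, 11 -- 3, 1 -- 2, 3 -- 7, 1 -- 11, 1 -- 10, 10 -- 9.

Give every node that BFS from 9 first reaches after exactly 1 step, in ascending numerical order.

3, 8, 10, 11, 12

Level 0: 9
Level 1: 3, 8, 10, 11, 12
Level 2: 1, 2, 4, 5, 6, 7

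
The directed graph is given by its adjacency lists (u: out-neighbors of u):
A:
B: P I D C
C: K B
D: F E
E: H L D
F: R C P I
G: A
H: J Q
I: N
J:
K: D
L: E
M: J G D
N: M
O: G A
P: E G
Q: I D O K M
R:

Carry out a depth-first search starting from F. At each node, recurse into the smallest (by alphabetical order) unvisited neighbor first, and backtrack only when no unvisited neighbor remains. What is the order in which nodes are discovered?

Visit F
F → C
C → B
B → D
D → E
E → H
H → J
H → Q
Q → I
I → N
N → M
M → G
G → A
Q → K
Q → O
E → L
B → P
F → R

F, C, B, D, E, H, J, Q, I, N, M, G, A, K, O, L, P, R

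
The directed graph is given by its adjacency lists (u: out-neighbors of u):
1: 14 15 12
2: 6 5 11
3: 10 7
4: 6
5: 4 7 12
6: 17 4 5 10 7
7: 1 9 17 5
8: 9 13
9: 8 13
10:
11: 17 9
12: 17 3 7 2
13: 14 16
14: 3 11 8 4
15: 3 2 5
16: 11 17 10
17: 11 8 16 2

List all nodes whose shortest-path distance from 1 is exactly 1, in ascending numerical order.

12, 14, 15

Level 0: 1
Level 1: 12, 14, 15
Level 2: 2, 3, 4, 5, 7, 8, 11, 17
Level 3: 6, 9, 10, 13, 16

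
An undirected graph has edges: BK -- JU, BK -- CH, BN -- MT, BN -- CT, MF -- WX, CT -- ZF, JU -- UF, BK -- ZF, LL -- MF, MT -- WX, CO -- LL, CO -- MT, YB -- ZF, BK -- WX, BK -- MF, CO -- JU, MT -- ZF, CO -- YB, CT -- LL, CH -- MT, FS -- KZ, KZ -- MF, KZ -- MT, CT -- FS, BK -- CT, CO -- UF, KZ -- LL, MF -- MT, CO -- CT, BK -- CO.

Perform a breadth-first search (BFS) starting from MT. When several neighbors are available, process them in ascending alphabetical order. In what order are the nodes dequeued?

Visit MT; enqueue BN, CH, CO, KZ, MF, WX, ZF → queue [BN, CH, CO, KZ, MF, WX, ZF]
Visit BN; enqueue CT → queue [CH, CO, KZ, MF, WX, ZF, CT]
Visit CH; enqueue BK → queue [CO, KZ, MF, WX, ZF, CT, BK]
Visit CO; enqueue JU, LL, UF, YB → queue [KZ, MF, WX, ZF, CT, BK, JU, LL, UF, YB]
Visit KZ; enqueue FS → queue [MF, WX, ZF, CT, BK, JU, LL, UF, YB, FS]
Visit MF → queue [WX, ZF, CT, BK, JU, LL, UF, YB, FS]
Visit WX → queue [ZF, CT, BK, JU, LL, UF, YB, FS]
Visit ZF → queue [CT, BK, JU, LL, UF, YB, FS]
Visit CT → queue [BK, JU, LL, UF, YB, FS]
Visit BK → queue [JU, LL, UF, YB, FS]
Visit JU → queue [LL, UF, YB, FS]
Visit LL → queue [UF, YB, FS]
Visit UF → queue [YB, FS]
Visit YB → queue [FS]
Visit FS → queue []

MT, BN, CH, CO, KZ, MF, WX, ZF, CT, BK, JU, LL, UF, YB, FS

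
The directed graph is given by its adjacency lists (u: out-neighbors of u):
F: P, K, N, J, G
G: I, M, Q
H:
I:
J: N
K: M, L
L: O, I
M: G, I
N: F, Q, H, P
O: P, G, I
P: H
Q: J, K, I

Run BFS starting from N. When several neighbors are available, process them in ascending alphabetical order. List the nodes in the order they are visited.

N → F → H → P → Q → G → J → K → I → M → L → O

Visit N; enqueue F, H, P, Q → queue [F, H, P, Q]
Visit F; enqueue G, J, K → queue [H, P, Q, G, J, K]
Visit H → queue [P, Q, G, J, K]
Visit P → queue [Q, G, J, K]
Visit Q; enqueue I → queue [G, J, K, I]
Visit G; enqueue M → queue [J, K, I, M]
Visit J → queue [K, I, M]
Visit K; enqueue L → queue [I, M, L]
Visit I → queue [M, L]
Visit M → queue [L]
Visit L; enqueue O → queue [O]
Visit O → queue []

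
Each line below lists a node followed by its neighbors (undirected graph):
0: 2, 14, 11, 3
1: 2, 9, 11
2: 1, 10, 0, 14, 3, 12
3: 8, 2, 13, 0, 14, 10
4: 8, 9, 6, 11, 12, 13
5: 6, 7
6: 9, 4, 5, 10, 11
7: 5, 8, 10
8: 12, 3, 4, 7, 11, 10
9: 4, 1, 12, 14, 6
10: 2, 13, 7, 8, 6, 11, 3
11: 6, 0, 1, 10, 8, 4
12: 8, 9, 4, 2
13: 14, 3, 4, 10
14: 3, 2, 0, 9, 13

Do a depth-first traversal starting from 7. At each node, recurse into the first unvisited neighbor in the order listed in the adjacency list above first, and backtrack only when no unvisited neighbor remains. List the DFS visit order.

7 -> 5 -> 6 -> 9 -> 4 -> 8 -> 12 -> 2 -> 1 -> 11 -> 0 -> 14 -> 3 -> 13 -> 10

Visit 7
7 → 5
5 → 6
6 → 9
9 → 4
4 → 8
8 → 12
12 → 2
2 → 1
1 → 11
11 → 0
0 → 14
14 → 3
3 → 13
13 → 10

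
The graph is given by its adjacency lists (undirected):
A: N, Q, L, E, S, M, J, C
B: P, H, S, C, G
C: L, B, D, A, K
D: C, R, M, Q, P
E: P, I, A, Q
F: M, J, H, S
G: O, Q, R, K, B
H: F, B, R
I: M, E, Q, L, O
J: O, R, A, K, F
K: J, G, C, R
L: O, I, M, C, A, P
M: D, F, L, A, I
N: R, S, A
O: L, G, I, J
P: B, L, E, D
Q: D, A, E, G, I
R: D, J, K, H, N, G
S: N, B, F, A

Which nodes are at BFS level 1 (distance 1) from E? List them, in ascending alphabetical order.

A, I, P, Q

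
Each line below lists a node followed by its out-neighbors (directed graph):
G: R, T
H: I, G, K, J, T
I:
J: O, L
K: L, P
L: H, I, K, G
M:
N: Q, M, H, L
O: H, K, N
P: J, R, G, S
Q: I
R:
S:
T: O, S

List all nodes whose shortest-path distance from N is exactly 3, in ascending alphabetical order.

Level 0: N
Level 1: H, L, M, Q
Level 2: G, I, J, K, T
Level 3: O, P, R, S

O, P, R, S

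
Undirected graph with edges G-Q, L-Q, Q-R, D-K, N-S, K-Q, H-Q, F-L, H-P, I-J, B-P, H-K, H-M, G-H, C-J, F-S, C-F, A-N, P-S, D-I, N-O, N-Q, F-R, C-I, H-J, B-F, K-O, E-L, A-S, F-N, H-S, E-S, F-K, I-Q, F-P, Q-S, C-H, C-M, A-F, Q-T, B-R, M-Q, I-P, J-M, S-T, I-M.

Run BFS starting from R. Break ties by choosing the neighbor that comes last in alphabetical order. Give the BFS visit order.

Visit R; enqueue Q, F, B → queue [Q, F, B]
Visit Q; enqueue T, S, N, M, L, K, I, H, G → queue [F, B, T, S, N, M, L, K, I, H, G]
Visit F; enqueue P, C, A → queue [B, T, S, N, M, L, K, I, H, G, P, C, A]
Visit B → queue [T, S, N, M, L, K, I, H, G, P, C, A]
Visit T → queue [S, N, M, L, K, I, H, G, P, C, A]
Visit S; enqueue E → queue [N, M, L, K, I, H, G, P, C, A, E]
Visit N; enqueue O → queue [M, L, K, I, H, G, P, C, A, E, O]
Visit M; enqueue J → queue [L, K, I, H, G, P, C, A, E, O, J]
Visit L → queue [K, I, H, G, P, C, A, E, O, J]
Visit K; enqueue D → queue [I, H, G, P, C, A, E, O, J, D]
Visit I → queue [H, G, P, C, A, E, O, J, D]
Visit H → queue [G, P, C, A, E, O, J, D]
Visit G → queue [P, C, A, E, O, J, D]
Visit P → queue [C, A, E, O, J, D]
Visit C → queue [A, E, O, J, D]
Visit A → queue [E, O, J, D]
Visit E → queue [O, J, D]
Visit O → queue [J, D]
Visit J → queue [D]
Visit D → queue []

R → Q → F → B → T → S → N → M → L → K → I → H → G → P → C → A → E → O → J → D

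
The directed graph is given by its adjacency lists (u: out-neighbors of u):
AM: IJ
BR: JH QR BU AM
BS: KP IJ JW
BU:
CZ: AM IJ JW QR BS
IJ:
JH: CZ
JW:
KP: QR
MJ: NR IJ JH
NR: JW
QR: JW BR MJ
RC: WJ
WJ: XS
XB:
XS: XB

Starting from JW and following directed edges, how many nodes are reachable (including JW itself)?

1

BFS from JW visits: JW
Reachable nodes: 1 of 16 total.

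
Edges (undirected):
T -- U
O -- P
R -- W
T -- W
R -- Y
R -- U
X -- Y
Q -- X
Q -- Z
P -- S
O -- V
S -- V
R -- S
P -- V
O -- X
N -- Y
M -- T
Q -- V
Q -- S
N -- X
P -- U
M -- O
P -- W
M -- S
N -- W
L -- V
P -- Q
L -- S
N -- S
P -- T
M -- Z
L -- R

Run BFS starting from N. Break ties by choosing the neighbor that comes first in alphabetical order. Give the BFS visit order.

Visit N; enqueue S, W, X, Y → queue [S, W, X, Y]
Visit S; enqueue L, M, P, Q, R, V → queue [W, X, Y, L, M, P, Q, R, V]
Visit W; enqueue T → queue [X, Y, L, M, P, Q, R, V, T]
Visit X; enqueue O → queue [Y, L, M, P, Q, R, V, T, O]
Visit Y → queue [L, M, P, Q, R, V, T, O]
Visit L → queue [M, P, Q, R, V, T, O]
Visit M; enqueue Z → queue [P, Q, R, V, T, O, Z]
Visit P; enqueue U → queue [Q, R, V, T, O, Z, U]
Visit Q → queue [R, V, T, O, Z, U]
Visit R → queue [V, T, O, Z, U]
Visit V → queue [T, O, Z, U]
Visit T → queue [O, Z, U]
Visit O → queue [Z, U]
Visit Z → queue [U]
Visit U → queue []

N → S → W → X → Y → L → M → P → Q → R → V → T → O → Z → U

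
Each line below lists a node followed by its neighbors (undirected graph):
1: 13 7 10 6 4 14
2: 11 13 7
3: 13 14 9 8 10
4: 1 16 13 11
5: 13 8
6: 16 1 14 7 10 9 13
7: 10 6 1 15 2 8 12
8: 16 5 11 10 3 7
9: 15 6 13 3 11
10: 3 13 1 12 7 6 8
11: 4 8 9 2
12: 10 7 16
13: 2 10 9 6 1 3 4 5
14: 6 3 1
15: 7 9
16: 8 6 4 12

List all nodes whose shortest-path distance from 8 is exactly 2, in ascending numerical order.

Level 0: 8
Level 1: 3, 5, 7, 10, 11, 16
Level 2: 1, 2, 4, 6, 9, 12, 13, 14, 15

1, 2, 4, 6, 9, 12, 13, 14, 15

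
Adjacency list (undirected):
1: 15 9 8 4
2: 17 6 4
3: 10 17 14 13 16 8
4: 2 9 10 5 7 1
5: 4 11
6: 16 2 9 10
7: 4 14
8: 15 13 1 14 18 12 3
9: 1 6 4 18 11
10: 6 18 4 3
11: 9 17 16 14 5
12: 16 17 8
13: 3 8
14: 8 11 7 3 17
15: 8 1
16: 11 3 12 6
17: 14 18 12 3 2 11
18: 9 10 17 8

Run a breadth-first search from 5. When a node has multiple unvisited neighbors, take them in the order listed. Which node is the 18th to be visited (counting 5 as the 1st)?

Visit 5; enqueue 4, 11 → queue [4, 11]
Visit 4; enqueue 2, 9, 10, 7, 1 → queue [11, 2, 9, 10, 7, 1]
Visit 11; enqueue 17, 16, 14 → queue [2, 9, 10, 7, 1, 17, 16, 14]
Visit 2; enqueue 6 → queue [9, 10, 7, 1, 17, 16, 14, 6]
Visit 9; enqueue 18 → queue [10, 7, 1, 17, 16, 14, 6, 18]
Visit 10; enqueue 3 → queue [7, 1, 17, 16, 14, 6, 18, 3]
Visit 7 → queue [1, 17, 16, 14, 6, 18, 3]
Visit 1; enqueue 15, 8 → queue [17, 16, 14, 6, 18, 3, 15, 8]
Visit 17; enqueue 12 → queue [16, 14, 6, 18, 3, 15, 8, 12]
Visit 16 → queue [14, 6, 18, 3, 15, 8, 12]
Visit 14 → queue [6, 18, 3, 15, 8, 12]
Visit 6 → queue [18, 3, 15, 8, 12]
Visit 18 → queue [3, 15, 8, 12]
Visit 3; enqueue 13 → queue [15, 8, 12, 13]
Visit 15 → queue [8, 12, 13]
Visit 8 → queue [12, 13]
Visit 12 → queue [13]
Visit 13 → queue []

Visit order: 5, 4, 11, 2, 9, 10, 7, 1, 17, 16, 14, 6, 18, 3, 15, 8, 12, 13

13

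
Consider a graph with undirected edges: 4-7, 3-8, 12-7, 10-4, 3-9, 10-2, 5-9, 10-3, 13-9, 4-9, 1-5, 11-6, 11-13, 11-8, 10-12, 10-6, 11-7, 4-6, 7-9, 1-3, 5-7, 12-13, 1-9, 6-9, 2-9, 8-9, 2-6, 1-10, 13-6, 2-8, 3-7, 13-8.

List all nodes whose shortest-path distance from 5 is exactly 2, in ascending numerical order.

Level 0: 5
Level 1: 1, 7, 9
Level 2: 2, 3, 4, 6, 8, 10, 11, 12, 13

2, 3, 4, 6, 8, 10, 11, 12, 13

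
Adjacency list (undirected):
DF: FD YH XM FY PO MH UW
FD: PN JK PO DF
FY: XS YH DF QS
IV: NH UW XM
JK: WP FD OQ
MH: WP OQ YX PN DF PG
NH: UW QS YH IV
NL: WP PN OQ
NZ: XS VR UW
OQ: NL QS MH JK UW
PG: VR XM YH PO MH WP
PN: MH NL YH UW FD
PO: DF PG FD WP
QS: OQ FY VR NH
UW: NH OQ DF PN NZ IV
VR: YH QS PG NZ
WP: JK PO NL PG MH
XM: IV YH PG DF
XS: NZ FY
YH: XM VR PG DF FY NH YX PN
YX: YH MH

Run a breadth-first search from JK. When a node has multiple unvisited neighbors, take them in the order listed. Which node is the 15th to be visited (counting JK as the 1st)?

Visit JK; enqueue WP, FD, OQ → queue [WP, FD, OQ]
Visit WP; enqueue PO, NL, PG, MH → queue [FD, OQ, PO, NL, PG, MH]
Visit FD; enqueue PN, DF → queue [OQ, PO, NL, PG, MH, PN, DF]
Visit OQ; enqueue QS, UW → queue [PO, NL, PG, MH, PN, DF, QS, UW]
Visit PO → queue [NL, PG, MH, PN, DF, QS, UW]
Visit NL → queue [PG, MH, PN, DF, QS, UW]
Visit PG; enqueue VR, XM, YH → queue [MH, PN, DF, QS, UW, VR, XM, YH]
Visit MH; enqueue YX → queue [PN, DF, QS, UW, VR, XM, YH, YX]
Visit PN → queue [DF, QS, UW, VR, XM, YH, YX]
Visit DF; enqueue FY → queue [QS, UW, VR, XM, YH, YX, FY]
Visit QS; enqueue NH → queue [UW, VR, XM, YH, YX, FY, NH]
Visit UW; enqueue NZ, IV → queue [VR, XM, YH, YX, FY, NH, NZ, IV]
Visit VR → queue [XM, YH, YX, FY, NH, NZ, IV]
Visit XM → queue [YH, YX, FY, NH, NZ, IV]
Visit YH → queue [YX, FY, NH, NZ, IV]
Visit YX → queue [FY, NH, NZ, IV]
Visit FY; enqueue XS → queue [NH, NZ, IV, XS]
Visit NH → queue [NZ, IV, XS]
Visit NZ → queue [IV, XS]
Visit IV → queue [XS]
Visit XS → queue []

Visit order: JK, WP, FD, OQ, PO, NL, PG, MH, PN, DF, QS, UW, VR, XM, YH, YX, FY, NH, NZ, IV, XS

YH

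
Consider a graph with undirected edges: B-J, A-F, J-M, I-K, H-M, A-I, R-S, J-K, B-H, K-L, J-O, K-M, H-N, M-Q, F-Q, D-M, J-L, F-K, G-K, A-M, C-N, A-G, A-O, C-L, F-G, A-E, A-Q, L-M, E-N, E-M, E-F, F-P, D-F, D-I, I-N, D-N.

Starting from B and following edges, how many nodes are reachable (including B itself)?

17

BFS from B visits: B, J, H, O, M, L, K, N, A, Q, E, D, C, I, G, F, P
Reachable nodes: 17 of 19 total.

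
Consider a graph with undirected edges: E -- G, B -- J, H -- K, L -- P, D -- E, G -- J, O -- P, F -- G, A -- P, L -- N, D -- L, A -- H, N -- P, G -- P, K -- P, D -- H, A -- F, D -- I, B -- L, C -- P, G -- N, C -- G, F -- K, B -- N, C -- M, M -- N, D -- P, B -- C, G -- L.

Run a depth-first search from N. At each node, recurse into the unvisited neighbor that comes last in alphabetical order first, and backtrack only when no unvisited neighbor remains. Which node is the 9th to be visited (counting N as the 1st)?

M

Visit N
N → P
P → O
P → L
L → G
G → J
J → B
B → C
C → M
G → F
F → K
K → H
H → D
D → I
D → E
H → A

Visit order: N, P, O, L, G, J, B, C, M, F, K, H, D, I, E, A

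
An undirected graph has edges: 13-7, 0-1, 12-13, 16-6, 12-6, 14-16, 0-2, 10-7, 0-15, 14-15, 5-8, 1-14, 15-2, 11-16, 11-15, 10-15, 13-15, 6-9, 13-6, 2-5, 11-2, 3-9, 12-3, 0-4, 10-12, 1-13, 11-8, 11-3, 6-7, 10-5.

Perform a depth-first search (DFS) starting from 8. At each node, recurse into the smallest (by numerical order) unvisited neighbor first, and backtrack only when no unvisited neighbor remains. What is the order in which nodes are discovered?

8 -> 5 -> 2 -> 0 -> 1 -> 13 -> 6 -> 7 -> 10 -> 12 -> 3 -> 9 -> 11 -> 15 -> 14 -> 16 -> 4

Visit 8
8 → 5
5 → 2
2 → 0
0 → 1
1 → 13
13 → 6
6 → 7
7 → 10
10 → 12
12 → 3
3 → 9
3 → 11
11 → 15
15 → 14
14 → 16
0 → 4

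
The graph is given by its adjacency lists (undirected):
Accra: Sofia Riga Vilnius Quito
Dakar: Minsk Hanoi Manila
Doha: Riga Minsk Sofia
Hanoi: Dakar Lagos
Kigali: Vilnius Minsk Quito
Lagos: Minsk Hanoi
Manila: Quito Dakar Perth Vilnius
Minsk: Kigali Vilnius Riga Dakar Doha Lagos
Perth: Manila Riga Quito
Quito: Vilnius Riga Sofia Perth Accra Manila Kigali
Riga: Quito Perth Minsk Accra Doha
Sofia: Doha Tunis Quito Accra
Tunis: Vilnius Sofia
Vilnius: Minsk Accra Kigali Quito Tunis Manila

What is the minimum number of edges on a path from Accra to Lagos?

3

Level 0: Accra
Level 1: Quito, Riga, Sofia, Vilnius
Level 2: Doha, Kigali, Manila, Minsk, Perth, Tunis
Level 3: Dakar, Lagos
Level 4: Hanoi
Lagos first appears at level 3.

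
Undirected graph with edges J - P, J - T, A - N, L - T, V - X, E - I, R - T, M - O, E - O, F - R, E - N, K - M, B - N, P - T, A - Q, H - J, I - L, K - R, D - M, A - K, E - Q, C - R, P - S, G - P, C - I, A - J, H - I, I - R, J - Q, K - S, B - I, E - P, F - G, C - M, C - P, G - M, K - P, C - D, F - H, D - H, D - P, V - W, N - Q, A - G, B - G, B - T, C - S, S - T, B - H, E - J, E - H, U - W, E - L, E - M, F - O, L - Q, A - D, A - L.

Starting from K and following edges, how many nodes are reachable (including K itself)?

20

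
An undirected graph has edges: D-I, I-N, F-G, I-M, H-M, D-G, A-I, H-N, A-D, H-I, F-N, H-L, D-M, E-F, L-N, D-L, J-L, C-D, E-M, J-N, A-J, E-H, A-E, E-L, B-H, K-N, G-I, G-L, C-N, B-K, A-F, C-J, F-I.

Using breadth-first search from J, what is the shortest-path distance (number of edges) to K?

Level 0: J
Level 1: A, C, L, N
Level 2: D, E, F, G, H, I, K
Level 3: B, M
K first appears at level 2.

2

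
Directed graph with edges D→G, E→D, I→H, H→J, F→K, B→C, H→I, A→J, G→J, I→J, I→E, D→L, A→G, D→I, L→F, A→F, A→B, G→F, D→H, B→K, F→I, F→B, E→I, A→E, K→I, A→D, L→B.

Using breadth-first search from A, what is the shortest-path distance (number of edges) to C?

2

Level 0: A
Level 1: B, D, E, F, G, J
Level 2: C, H, I, K, L
C first appears at level 2.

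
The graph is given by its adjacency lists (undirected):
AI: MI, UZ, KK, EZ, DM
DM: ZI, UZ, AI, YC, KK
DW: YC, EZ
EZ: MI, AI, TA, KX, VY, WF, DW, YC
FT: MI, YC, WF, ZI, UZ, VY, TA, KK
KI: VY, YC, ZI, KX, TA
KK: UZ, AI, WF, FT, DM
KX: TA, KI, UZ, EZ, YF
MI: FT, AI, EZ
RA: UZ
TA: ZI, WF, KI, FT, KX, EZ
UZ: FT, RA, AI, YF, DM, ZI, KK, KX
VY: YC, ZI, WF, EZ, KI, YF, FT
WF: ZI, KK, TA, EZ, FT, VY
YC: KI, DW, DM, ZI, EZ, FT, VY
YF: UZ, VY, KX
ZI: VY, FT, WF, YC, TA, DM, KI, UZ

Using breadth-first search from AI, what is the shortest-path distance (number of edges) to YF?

2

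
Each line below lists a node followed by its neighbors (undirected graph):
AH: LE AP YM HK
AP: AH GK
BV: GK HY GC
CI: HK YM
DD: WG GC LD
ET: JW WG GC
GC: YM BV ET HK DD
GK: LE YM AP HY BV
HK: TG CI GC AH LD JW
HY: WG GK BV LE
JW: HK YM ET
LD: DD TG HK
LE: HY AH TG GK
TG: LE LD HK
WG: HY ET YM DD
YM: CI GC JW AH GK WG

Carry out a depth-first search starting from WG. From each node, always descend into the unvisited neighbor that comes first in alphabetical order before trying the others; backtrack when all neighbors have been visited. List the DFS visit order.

Visit WG
WG → DD
DD → GC
GC → BV
BV → GK
GK → AP
AP → AH
AH → HK
HK → CI
CI → YM
YM → JW
JW → ET
HK → LD
LD → TG
TG → LE
LE → HY

WG, DD, GC, BV, GK, AP, AH, HK, CI, YM, JW, ET, LD, TG, LE, HY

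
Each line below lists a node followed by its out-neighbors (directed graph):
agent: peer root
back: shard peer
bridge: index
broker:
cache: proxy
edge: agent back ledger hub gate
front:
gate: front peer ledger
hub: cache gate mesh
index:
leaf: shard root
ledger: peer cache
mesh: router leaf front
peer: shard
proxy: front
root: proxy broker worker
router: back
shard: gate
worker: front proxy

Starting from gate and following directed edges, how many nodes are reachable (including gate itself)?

BFS from gate visits: gate, front, peer, ledger, shard, cache, proxy
Reachable nodes: 7 of 19 total.

7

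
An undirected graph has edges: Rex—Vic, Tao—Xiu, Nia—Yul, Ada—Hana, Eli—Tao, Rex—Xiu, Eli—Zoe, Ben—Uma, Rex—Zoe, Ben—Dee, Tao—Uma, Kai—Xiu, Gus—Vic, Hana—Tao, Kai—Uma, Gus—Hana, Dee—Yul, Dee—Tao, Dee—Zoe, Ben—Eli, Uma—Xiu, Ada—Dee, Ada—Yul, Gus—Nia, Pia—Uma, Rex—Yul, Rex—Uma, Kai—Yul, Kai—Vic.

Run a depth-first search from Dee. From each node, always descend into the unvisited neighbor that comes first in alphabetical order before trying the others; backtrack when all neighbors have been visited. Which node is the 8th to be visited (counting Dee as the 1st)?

Uma

Visit Dee
Dee → Ada
Ada → Hana
Hana → Gus
Gus → Nia
Nia → Yul
Yul → Kai
Kai → Uma
Uma → Ben
Ben → Eli
Eli → Tao
Tao → Xiu
Xiu → Rex
Rex → Vic
Rex → Zoe
Uma → Pia

Visit order: Dee, Ada, Hana, Gus, Nia, Yul, Kai, Uma, Ben, Eli, Tao, Xiu, Rex, Vic, Zoe, Pia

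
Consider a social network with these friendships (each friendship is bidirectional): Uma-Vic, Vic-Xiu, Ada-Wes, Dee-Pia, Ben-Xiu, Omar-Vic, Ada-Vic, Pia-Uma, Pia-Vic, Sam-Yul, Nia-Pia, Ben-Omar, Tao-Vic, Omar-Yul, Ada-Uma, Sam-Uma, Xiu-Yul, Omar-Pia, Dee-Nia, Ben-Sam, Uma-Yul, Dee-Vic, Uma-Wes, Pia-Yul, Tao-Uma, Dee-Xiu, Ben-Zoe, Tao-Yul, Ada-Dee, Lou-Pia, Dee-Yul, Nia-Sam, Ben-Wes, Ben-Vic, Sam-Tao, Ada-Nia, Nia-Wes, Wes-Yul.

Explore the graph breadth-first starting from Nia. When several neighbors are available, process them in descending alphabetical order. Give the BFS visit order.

Visit Nia; enqueue Wes, Sam, Pia, Dee, Ada → queue [Wes, Sam, Pia, Dee, Ada]
Visit Wes; enqueue Yul, Uma, Ben → queue [Sam, Pia, Dee, Ada, Yul, Uma, Ben]
Visit Sam; enqueue Tao → queue [Pia, Dee, Ada, Yul, Uma, Ben, Tao]
Visit Pia; enqueue Vic, Omar, Lou → queue [Dee, Ada, Yul, Uma, Ben, Tao, Vic, Omar, Lou]
Visit Dee; enqueue Xiu → queue [Ada, Yul, Uma, Ben, Tao, Vic, Omar, Lou, Xiu]
Visit Ada → queue [Yul, Uma, Ben, Tao, Vic, Omar, Lou, Xiu]
Visit Yul → queue [Uma, Ben, Tao, Vic, Omar, Lou, Xiu]
Visit Uma → queue [Ben, Tao, Vic, Omar, Lou, Xiu]
Visit Ben; enqueue Zoe → queue [Tao, Vic, Omar, Lou, Xiu, Zoe]
Visit Tao → queue [Vic, Omar, Lou, Xiu, Zoe]
Visit Vic → queue [Omar, Lou, Xiu, Zoe]
Visit Omar → queue [Lou, Xiu, Zoe]
Visit Lou → queue [Xiu, Zoe]
Visit Xiu → queue [Zoe]
Visit Zoe → queue []

Nia → Wes → Sam → Pia → Dee → Ada → Yul → Uma → Ben → Tao → Vic → Omar → Lou → Xiu → Zoe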